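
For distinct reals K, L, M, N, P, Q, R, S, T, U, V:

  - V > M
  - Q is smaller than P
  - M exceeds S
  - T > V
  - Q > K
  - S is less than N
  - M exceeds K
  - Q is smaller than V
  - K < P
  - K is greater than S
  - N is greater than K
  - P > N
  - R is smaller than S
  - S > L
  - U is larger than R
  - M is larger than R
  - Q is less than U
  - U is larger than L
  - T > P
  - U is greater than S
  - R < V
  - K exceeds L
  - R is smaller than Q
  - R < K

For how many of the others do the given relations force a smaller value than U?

5

Directly below U: L, R, S, Q.
One step further: K (5 so far).
Nothing else is reachable below U; 5 in all.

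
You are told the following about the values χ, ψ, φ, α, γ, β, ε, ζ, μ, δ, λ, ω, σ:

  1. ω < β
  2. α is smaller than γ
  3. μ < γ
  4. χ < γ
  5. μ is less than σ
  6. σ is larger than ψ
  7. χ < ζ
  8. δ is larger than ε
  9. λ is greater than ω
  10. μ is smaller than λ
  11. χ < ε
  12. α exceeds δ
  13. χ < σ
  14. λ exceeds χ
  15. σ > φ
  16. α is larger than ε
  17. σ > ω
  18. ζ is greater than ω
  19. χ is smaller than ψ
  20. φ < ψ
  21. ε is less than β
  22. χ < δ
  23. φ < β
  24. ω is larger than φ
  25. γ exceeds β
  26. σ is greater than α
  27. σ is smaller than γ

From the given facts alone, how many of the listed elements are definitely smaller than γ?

The elements the relations force below γ are φ, ω, χ, ε, δ, μ, α, β, ψ, σ — no chain reaches any other.
That is 10.

10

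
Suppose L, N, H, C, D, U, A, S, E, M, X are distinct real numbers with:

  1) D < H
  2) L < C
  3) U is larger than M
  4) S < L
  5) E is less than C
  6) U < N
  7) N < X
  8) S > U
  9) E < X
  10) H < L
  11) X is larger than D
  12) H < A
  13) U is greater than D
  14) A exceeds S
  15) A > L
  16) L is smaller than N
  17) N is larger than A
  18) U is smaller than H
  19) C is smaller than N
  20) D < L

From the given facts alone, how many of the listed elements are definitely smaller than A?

Directly below A: H, S, L.
One step further: D, U (5 so far).
One step further: M (6 so far).
Nothing else is reachable below A; 6 in all.

6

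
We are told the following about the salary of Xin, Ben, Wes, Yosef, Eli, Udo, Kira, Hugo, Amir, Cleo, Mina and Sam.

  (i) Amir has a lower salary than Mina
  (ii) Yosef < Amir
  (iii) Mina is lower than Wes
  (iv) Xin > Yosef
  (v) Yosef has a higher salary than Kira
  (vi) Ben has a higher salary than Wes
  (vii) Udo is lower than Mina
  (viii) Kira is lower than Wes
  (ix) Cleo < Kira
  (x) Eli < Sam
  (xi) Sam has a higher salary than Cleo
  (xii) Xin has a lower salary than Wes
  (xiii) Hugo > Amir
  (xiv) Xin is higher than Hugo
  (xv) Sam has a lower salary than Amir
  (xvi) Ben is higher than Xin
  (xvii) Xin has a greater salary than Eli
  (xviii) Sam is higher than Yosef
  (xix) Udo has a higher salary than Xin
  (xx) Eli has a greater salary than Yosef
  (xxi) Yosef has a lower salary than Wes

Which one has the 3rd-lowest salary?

Piecing the relations together gives one ordering: Cleo < Kira < Yosef < Eli < Sam < Amir < Hugo < Xin < Udo < Mina < Wes < Ben.
The 3rd smallest is Yosef.

Yosef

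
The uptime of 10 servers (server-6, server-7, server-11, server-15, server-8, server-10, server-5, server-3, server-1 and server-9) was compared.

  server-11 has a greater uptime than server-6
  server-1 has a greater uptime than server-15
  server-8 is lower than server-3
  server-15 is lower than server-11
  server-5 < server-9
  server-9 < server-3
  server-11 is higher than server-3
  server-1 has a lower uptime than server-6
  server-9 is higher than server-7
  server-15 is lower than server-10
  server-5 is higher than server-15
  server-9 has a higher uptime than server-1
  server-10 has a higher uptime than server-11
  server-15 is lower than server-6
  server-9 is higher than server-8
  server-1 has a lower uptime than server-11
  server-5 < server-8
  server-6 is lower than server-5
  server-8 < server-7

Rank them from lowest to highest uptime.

Nothing is placed below server-15, so it is least; from there server-15 < server-1; server-1 < server-6; server-6 < server-5; server-5 < server-8; server-8 < server-7; server-7 < server-9; server-9 < server-3; server-3 < server-11; server-11 < server-10, each given directly.

server-15 < server-1 < server-6 < server-5 < server-8 < server-7 < server-9 < server-3 < server-11 < server-10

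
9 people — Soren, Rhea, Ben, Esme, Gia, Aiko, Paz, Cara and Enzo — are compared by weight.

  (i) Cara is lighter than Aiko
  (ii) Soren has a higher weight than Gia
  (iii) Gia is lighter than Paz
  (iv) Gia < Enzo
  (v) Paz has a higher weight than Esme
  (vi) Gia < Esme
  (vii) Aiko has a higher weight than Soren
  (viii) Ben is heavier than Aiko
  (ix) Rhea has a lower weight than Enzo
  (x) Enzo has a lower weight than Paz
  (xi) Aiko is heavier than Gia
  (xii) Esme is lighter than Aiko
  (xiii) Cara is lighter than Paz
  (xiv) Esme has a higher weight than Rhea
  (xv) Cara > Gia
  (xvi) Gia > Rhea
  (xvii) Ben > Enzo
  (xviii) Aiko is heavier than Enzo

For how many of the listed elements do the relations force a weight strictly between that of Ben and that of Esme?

1

Chaining upward from Esme reaches: Aiko, Paz.
Chaining downward from Ben reaches: Rhea, Gia, Enzo, Cara, Soren, Aiko.
Strictly between Esme and Ben are those in both lists: Aiko — 1 element.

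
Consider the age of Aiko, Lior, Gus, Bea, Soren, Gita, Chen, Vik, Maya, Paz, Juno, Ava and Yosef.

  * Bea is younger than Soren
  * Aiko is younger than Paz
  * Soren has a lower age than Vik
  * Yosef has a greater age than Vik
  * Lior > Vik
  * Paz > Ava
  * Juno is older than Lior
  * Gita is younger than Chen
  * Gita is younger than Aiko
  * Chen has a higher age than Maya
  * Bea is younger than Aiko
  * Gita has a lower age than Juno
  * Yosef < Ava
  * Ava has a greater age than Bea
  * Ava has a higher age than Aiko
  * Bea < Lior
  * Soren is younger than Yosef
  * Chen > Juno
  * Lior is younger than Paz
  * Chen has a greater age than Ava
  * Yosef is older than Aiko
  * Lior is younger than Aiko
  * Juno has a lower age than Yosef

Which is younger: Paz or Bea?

Bea < Soren and Soren < Vik give Bea < Vik.
Then Vik < Lior extends the chain to Lior.
With Lior < Aiko: Bea < Soren < Vik < Lior < Aiko.
Then Aiko < Yosef extends the chain to Yosef.
Then Yosef < Ava extends the chain to Ava.
Then Ava < Paz extends the chain to Paz.
So Bea < Paz; Bea is the younger of the two.

Bea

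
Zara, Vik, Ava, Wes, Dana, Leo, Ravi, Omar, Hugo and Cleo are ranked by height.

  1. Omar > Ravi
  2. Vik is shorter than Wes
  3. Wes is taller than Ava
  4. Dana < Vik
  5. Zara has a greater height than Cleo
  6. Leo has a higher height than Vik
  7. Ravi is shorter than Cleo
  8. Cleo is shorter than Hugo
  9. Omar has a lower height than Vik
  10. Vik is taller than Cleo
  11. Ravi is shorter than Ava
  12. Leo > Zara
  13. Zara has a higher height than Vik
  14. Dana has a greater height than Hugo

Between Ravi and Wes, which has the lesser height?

Ravi < Cleo and Cleo < Hugo give Ravi < Hugo.
Then Hugo < Dana extends the chain to Dana.
Then Dana < Vik extends the chain to Vik.
Then Vik < Wes extends the chain to Wes.
So Ravi < Wes; Ravi is the shorter of the two.

Ravi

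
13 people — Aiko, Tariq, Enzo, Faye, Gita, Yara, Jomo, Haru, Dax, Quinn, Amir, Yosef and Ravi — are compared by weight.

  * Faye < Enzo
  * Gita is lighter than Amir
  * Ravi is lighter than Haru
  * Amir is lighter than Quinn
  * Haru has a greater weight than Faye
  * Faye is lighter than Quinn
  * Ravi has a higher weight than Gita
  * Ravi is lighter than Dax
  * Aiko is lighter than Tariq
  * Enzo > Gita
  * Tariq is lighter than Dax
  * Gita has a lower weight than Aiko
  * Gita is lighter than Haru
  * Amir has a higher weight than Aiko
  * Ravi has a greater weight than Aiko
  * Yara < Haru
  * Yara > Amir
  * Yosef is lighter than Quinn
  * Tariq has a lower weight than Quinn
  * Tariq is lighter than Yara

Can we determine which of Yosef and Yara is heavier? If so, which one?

undetermined

Following every chain through Yosef: above Yosef we get Quinn.
Yara is not reached, and no chain runs the other way from Yara to Yosef.
So the given relations leave the order of Yosef and Yara undetermined.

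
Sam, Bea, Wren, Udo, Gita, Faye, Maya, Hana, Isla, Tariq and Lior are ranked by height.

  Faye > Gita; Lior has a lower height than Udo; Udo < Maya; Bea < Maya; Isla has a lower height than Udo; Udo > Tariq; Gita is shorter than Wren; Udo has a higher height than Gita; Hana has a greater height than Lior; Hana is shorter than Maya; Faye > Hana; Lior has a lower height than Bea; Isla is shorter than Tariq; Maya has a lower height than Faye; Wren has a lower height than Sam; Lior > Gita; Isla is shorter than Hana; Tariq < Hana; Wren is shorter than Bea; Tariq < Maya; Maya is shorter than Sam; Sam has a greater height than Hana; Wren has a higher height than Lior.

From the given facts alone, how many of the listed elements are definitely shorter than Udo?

From Udo the given relations immediately reach Isla, Tariq, Gita, Lior.
No other element is forced below Udo by the given relations, so the count is 4.

4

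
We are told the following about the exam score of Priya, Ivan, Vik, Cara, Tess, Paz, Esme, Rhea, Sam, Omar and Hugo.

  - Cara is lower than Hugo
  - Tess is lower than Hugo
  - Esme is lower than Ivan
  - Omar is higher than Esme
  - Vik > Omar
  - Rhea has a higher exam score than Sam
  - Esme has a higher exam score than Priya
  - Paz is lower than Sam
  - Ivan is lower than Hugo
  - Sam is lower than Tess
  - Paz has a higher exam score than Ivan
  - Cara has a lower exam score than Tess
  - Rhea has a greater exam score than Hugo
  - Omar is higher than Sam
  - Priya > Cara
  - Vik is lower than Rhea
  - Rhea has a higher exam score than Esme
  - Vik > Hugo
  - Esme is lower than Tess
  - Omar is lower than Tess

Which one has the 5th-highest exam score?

Piecing the relations together gives one ordering: Cara < Priya < Esme < Ivan < Paz < Sam < Omar < Tess < Hugo < Vik < Rhea.
Counting 5 from the largest end gives Omar.

Omar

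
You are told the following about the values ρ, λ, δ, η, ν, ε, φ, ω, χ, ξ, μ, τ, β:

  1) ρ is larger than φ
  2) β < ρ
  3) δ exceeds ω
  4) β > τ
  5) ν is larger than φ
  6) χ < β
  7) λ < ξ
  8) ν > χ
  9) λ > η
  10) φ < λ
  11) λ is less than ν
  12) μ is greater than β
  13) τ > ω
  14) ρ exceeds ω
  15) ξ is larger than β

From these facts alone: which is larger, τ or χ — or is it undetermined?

undetermined

Following every chain through τ: above τ we get β, ρ, μ, ξ; below τ we get ω.
χ is not reached, and no chain runs the other way from χ to τ.
So the given relations leave the order of τ and χ undetermined.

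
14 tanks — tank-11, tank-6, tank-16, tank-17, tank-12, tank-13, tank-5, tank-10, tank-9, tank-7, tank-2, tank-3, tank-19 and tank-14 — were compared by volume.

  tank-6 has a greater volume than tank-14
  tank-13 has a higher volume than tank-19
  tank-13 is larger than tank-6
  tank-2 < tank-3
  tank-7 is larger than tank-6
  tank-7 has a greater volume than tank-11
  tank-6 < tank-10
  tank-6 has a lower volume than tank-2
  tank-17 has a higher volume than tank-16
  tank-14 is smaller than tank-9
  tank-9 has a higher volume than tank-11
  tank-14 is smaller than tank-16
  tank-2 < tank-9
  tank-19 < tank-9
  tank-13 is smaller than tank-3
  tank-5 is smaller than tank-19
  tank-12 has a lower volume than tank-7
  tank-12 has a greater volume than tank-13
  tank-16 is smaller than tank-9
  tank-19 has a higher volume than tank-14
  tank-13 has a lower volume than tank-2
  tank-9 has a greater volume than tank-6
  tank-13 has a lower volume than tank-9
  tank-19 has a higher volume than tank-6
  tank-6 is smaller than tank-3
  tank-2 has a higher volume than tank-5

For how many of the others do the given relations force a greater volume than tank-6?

8

From tank-6 the given relations immediately reach tank-19, tank-13, tank-2, tank-3, tank-9, tank-10, tank-7.
From those, tank-12 — 8 in total.
Nothing else is reachable above tank-6; 8 in all.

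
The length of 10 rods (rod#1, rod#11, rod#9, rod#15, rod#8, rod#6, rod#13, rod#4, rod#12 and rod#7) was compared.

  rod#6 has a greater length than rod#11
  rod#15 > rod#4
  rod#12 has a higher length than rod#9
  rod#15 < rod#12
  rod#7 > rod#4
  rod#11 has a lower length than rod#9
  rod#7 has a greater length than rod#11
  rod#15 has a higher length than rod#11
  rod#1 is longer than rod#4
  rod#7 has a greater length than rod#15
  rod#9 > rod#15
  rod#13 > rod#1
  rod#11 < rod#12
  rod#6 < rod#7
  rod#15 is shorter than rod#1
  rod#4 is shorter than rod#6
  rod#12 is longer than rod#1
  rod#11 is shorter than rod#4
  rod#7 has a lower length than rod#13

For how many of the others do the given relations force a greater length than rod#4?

7

The elements the relations force above rod#4 are rod#15, rod#1, rod#9, rod#6, rod#12, rod#7, rod#13 — no chain reaches any other.
That is 7.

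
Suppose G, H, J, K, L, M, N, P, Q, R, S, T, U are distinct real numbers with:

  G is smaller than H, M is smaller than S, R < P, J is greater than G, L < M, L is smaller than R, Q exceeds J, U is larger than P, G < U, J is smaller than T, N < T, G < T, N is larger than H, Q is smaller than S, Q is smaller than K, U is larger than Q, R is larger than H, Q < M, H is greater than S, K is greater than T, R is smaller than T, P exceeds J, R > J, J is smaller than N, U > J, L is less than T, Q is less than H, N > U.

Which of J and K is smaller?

J < Q and Q < M give J < M.
With M < S: J < Q < M < S.
With S < H: J < Q < M < S < H.
Then H < R extends the chain to R.
With R < P: J < Q < M < S < H < R < P.
Then P < U extends the chain to U.
Then U < N extends the chain to N.
Then N < T extends the chain to T.
With T < K: J < Q < M < S < H < R < P < U < N < T < K.
So J < K; J is the smaller of the two.

J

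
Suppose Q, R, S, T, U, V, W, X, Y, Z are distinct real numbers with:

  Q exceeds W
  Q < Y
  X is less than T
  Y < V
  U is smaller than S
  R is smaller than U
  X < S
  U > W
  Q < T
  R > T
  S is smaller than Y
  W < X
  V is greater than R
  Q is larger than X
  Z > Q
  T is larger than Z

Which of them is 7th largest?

Z

Piecing the relations together gives one ordering: W < X < Q < Z < T < R < U < S < Y < V.
Counting 7 from the largest end gives Z.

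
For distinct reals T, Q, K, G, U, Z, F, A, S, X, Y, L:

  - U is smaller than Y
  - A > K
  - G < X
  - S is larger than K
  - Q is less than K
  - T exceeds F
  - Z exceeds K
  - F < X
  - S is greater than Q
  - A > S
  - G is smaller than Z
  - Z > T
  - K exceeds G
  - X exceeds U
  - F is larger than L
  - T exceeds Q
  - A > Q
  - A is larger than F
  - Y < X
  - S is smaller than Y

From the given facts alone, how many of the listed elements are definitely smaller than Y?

5

The elements the relations force below Y are U, G, Q, K, S — no chain reaches any other.
That is 5.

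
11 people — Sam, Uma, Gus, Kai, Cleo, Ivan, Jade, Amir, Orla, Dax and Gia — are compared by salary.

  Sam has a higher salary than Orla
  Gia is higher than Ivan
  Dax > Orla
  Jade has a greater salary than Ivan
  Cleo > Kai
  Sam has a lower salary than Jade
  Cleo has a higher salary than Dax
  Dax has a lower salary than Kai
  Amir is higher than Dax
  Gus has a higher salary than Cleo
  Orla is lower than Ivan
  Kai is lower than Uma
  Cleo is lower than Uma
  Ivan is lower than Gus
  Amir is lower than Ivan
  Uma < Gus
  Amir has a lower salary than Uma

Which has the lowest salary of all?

Chaining upward from Orla: directly above it, Sam, Dax, Ivan; then Amir, Kai, Cleo, Jade, Gia, Gus; then Uma.
That covers every other element, and nothing is given below Orla, so Orla is the lowest salary.

Orla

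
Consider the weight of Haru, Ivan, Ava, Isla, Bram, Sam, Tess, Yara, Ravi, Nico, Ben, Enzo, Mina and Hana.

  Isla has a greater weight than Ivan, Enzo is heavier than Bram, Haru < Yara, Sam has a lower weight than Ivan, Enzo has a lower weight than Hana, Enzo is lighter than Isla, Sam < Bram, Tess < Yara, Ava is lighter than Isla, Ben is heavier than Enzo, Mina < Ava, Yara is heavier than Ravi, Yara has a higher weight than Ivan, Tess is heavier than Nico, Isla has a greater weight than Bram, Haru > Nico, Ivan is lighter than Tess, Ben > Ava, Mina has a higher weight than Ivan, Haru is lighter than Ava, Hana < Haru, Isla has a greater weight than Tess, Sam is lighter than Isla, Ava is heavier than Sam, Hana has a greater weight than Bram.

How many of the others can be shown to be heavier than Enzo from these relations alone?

The elements the relations force above Enzo are Hana, Haru, Ava, Ben, Isla, Yara — no chain reaches any other.
That is 6.

6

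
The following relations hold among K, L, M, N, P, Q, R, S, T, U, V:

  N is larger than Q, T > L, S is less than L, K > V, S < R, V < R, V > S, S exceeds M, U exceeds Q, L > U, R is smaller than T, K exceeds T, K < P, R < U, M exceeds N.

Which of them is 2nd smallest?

N

Piecing the relations together gives one ordering: Q < N < M < S < V < R < U < L < T < K < P.
Counting 2 from the smallest end gives N.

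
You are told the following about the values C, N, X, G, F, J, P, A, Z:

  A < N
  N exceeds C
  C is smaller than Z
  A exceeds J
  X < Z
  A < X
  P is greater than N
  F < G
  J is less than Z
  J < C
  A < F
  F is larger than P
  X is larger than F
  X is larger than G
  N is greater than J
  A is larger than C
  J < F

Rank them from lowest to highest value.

Nothing is placed below J, so it is least; from there J < C; C < A; A < N; N < P; P < F; F < G; G < X; X < Z, each given directly.

J < C < A < N < P < F < G < X < Z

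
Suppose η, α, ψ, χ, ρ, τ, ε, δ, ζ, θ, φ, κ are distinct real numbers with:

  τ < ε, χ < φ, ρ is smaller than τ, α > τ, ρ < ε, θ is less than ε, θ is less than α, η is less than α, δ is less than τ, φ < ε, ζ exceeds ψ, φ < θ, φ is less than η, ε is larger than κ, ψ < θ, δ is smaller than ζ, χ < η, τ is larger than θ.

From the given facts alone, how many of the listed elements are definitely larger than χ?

6

From χ the given relations immediately reach φ, η.
From those, θ, ε, α — 5 in total.
From those, τ — 6 in total.
Nothing else is reachable above χ; 6 in all.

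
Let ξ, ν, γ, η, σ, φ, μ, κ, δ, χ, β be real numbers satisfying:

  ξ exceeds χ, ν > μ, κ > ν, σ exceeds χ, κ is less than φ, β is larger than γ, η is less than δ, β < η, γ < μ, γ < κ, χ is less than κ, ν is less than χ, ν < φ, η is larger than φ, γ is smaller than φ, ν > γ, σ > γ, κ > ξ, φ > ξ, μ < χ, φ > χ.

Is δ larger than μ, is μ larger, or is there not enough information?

δ

μ < ν and ν < χ give μ < χ.
Then χ < ξ extends the chain to ξ.
With ξ < φ: μ < ν < χ < ξ < φ.
With φ < η: μ < ν < χ < ξ < φ < η.
With η < δ: μ < ν < χ < ξ < φ < η < δ.
So δ is larger.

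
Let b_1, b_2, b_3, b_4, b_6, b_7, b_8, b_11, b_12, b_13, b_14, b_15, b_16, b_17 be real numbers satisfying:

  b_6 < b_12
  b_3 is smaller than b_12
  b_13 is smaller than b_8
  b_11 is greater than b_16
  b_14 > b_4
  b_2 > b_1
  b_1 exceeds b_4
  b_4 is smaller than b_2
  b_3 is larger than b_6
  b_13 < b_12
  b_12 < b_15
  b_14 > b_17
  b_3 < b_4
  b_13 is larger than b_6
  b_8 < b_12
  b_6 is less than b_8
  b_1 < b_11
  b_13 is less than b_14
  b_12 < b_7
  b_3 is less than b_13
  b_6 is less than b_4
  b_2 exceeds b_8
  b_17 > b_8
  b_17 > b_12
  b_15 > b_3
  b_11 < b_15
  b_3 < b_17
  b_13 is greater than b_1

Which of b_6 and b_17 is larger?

b_17

b_6 < b_3 and b_3 < b_4 give b_6 < b_4.
Then b_4 < b_1 extends the chain to b_1.
With b_1 < b_13: b_6 < b_3 < b_4 < b_1 < b_13.
Then b_13 < b_8 extends the chain to b_8.
Then b_8 < b_12 extends the chain to b_12.
With b_12 < b_17: b_6 < b_3 < b_4 < b_1 < b_13 < b_8 < b_12 < b_17.
So b_6 < b_17; b_17 is the larger of the two.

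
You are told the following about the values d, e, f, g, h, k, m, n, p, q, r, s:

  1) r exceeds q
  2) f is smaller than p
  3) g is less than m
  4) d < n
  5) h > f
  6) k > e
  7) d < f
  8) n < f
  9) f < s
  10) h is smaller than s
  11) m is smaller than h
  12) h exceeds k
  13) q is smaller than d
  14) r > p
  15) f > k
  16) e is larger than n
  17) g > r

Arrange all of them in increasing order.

q < d < n < e < k < f < p < r < g < m < h < s

The consecutive links are each given: q < d; d < n; n < e; e < k; k < f; f < p; p < r; r < g; g < m; m < h; h < s.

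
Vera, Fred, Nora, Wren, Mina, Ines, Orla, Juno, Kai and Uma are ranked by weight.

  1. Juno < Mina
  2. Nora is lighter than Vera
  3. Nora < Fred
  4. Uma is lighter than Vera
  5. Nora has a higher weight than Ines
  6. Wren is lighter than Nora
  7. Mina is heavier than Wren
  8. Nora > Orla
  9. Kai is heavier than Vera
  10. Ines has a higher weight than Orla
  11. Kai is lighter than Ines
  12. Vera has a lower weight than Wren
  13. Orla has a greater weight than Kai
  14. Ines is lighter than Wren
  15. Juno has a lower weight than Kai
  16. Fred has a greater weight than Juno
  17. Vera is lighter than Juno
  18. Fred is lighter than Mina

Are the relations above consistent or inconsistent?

We have Nora < Vera stated directly, yet also Vera < Juno < Kai < Orla < Ines < Wren < Nora by chaining the others — so Vera < Nora. Contradiction.

inconsistent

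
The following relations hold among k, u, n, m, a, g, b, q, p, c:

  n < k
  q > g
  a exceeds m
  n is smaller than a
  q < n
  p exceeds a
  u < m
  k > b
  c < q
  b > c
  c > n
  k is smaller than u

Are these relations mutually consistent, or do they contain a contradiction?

Chaining the given relations yields q < n < c, so q < c. But one relation states c < q. These cannot both hold.

inconsistent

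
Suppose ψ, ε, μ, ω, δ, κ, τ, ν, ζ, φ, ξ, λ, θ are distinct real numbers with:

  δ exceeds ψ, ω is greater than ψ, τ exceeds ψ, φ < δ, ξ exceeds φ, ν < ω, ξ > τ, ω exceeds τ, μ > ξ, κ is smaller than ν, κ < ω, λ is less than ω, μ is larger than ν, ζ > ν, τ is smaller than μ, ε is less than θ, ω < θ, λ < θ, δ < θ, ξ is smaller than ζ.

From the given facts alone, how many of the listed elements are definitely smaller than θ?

The elements the relations force below θ are φ, ψ, δ, τ, κ, λ, ε, ν, ω — no chain reaches any other.
That is 9.

9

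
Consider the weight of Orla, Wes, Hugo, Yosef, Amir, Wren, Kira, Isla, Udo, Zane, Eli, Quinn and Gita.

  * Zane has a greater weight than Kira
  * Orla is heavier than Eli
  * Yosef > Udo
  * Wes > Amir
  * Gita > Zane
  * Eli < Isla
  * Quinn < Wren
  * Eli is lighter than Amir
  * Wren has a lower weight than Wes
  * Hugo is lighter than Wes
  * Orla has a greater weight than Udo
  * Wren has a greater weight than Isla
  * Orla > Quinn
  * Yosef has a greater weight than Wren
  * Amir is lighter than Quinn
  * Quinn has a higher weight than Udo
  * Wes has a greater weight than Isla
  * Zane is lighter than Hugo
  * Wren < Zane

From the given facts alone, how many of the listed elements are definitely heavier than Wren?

5

Directly above Wren: Zane, Yosef, Wes.
One step further: Gita, Hugo (5 so far).
Nothing else is reachable above Wren; 5 in all.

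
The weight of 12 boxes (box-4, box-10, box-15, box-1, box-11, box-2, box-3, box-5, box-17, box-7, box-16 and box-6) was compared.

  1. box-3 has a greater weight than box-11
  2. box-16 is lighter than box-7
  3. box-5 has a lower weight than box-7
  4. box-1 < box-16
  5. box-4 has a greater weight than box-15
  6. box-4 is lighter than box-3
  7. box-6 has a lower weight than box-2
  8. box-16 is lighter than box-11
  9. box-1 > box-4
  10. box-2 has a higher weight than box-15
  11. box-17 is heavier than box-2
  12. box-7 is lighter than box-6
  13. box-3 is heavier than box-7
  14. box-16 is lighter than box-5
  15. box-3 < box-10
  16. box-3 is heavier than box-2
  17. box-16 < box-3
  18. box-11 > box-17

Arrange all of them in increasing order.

Each adjacent pair is fixed by a given relation: box-15 < box-4; box-4 < box-1; box-1 < box-16; box-16 < box-5; box-5 < box-7; box-7 < box-6; box-6 < box-2; box-2 < box-17; box-17 < box-11; box-11 < box-3; box-3 < box-10. Chaining them end to end gives the full order.

box-15 < box-4 < box-1 < box-16 < box-5 < box-7 < box-6 < box-2 < box-17 < box-11 < box-3 < box-10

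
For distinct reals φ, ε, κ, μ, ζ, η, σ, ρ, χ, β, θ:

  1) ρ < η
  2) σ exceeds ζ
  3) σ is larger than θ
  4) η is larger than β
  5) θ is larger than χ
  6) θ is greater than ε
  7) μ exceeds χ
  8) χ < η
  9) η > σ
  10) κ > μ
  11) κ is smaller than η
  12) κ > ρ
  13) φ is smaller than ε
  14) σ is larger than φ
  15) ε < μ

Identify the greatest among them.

ρ is not greatest since ρ < η; χ is not greatest since χ < θ; φ is not greatest since φ < ε; ε is not greatest since ε < θ; θ is not greatest since θ < σ; ζ is not greatest since ζ < σ; μ is not greatest since μ < κ; β is not greatest since β < η; σ is not greatest since σ < η; κ is not greatest since κ < η.
Only η has nothing above it, so η is the greatest.

η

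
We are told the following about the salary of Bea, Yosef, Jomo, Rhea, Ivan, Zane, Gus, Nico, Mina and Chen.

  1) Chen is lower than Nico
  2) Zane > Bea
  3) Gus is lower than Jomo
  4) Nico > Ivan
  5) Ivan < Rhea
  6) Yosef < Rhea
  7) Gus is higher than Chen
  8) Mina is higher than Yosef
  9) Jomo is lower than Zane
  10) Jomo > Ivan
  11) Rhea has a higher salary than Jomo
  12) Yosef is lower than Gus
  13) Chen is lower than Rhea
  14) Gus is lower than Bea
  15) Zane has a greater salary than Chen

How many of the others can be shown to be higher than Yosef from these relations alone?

6

From Yosef the given relations immediately reach Gus, Rhea, Mina.
From those, Bea, Jomo — 5 in total.
From those, Zane — 6 in total.
Nothing else is reachable above Yosef; 6 in all.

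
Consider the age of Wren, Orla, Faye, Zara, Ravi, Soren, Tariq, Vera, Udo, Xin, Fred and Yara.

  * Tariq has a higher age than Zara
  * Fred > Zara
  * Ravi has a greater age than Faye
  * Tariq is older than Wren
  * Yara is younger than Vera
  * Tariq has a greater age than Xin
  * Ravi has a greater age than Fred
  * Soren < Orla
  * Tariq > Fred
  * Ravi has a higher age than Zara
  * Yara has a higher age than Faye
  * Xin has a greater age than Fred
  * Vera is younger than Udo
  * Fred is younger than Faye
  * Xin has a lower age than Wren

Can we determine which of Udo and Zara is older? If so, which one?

Udo

Zara < Fred and Fred < Faye give Zara < Faye.
Then Faye < Yara extends the chain to Yara.
Then Yara < Vera extends the chain to Vera.
Then Vera < Udo extends the chain to Udo.
So Udo is older.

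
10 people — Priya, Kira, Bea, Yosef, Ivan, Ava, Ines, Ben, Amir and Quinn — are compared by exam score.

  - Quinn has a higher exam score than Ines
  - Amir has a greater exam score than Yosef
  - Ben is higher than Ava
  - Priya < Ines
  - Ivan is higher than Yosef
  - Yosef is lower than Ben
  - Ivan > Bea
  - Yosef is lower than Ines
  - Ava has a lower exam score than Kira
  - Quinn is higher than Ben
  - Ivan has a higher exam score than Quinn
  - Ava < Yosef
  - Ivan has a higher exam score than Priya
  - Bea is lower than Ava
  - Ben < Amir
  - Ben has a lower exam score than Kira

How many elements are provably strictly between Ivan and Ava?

4

The relations place Ava below Ivan. An element lies strictly between them when it is forced above Ava and also forced below Ivan.
Above Ava: {Yosef, Ben, Amir, Kira, Ines, Quinn}. Below Ivan: {Bea, Yosef, Ben, Priya, Ines, Quinn}.
Intersection: {Yosef, Ben, Ines, Quinn} — 4.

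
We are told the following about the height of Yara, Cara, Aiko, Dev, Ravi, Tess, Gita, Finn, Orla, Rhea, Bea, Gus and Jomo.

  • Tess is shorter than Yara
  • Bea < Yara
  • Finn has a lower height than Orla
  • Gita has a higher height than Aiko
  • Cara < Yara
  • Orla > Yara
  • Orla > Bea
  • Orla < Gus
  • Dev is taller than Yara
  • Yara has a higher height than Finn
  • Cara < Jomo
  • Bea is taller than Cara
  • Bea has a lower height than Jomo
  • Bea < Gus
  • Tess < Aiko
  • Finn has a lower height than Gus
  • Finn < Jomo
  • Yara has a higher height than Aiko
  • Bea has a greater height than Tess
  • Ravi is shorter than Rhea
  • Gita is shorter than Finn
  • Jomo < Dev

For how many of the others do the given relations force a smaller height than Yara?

Directly below Yara: Cara, Tess, Aiko, Bea, Finn.
One step further: Gita (6 so far).
Nothing else is reachable below Yara; 6 in all.

6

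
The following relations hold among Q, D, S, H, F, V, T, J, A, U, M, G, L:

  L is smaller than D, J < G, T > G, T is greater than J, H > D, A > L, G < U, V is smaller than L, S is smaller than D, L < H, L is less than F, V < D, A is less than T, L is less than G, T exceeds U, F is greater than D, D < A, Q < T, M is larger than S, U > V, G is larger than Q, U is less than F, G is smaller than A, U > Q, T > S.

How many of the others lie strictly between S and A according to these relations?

Chaining upward from S reaches: D, H, M, T, F.
Chaining downward from A reaches: V, L, J, Q, D, G.
Strictly between S and A are those in both lists: D — 1 element.

1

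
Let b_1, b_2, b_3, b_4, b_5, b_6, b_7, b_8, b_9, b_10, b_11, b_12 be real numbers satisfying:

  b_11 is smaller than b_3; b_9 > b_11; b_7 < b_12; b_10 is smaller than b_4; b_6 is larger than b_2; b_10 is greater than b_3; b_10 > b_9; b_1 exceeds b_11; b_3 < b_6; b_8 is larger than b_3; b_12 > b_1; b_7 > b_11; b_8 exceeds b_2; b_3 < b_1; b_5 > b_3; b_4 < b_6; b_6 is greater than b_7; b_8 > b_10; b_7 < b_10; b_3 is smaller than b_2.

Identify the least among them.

b_3 is not least since b_11 < b_3; b_7 is not least since b_11 < b_7; b_9 is not least since b_11 < b_9; b_10 is not least since b_9 < b_10; b_1 is not least since b_11 < b_1; b_4 is not least since b_10 < b_4; b_2 is not least since b_3 < b_2; b_8 is not least since b_10 < b_8; b_5 is not least since b_3 < b_5; b_6 is not least since b_2 < b_6; b_12 is not least since b_7 < b_12.
Only b_11 has nothing below it, so b_11 is the least.

b_11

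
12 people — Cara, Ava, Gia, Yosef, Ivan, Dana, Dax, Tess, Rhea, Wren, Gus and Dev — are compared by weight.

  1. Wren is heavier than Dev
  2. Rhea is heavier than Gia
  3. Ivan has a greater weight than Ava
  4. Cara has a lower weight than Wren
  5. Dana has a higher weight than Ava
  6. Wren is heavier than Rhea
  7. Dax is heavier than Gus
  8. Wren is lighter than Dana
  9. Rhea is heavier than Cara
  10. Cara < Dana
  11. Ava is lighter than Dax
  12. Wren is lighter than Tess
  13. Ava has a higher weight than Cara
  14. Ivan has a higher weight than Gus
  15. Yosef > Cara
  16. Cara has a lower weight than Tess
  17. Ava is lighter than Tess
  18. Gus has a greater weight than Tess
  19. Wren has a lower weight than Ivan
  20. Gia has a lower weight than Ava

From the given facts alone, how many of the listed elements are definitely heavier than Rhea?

6

Directly above Rhea: Wren.
One step further: Tess, Dana, Ivan (4 so far).
One step further: Gus (5 so far).
One step further: Dax (6 so far).
Nothing else is reachable above Rhea; 6 in all.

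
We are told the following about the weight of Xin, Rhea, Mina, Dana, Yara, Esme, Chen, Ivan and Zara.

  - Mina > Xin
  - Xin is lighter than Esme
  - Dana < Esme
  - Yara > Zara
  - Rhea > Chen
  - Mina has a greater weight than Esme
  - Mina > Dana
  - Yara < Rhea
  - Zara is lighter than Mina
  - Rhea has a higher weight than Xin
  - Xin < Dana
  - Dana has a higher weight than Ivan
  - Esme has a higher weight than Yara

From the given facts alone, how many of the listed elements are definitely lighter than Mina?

6

The elements the relations force below Mina are Zara, Xin, Ivan, Dana, Yara, Esme — no chain reaches any other.
That is 6.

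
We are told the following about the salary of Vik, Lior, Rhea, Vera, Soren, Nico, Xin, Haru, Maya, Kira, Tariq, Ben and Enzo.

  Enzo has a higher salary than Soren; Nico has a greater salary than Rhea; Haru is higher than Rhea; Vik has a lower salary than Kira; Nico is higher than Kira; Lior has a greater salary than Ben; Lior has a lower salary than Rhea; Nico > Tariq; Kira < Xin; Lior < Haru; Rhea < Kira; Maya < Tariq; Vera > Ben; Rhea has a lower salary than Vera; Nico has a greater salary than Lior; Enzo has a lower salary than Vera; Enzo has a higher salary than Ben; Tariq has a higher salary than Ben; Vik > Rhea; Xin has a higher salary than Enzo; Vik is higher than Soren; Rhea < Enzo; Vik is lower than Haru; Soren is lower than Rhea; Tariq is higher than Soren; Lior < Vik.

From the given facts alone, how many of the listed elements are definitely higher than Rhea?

7

The elements the relations force above Rhea are Enzo, Vik, Kira, Haru, Xin, Nico, Vera — no chain reaches any other.
That is 7.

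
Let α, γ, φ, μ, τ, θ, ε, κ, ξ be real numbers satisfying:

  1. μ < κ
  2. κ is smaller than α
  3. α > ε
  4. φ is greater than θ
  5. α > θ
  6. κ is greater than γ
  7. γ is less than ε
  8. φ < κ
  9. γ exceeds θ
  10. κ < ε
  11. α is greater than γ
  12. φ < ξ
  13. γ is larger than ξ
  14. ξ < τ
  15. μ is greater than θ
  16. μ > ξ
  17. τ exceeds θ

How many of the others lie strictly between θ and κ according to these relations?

4

Chaining upward from θ reaches: φ, ξ, μ, τ, γ, ε, α.
Chaining downward from κ reaches: φ, ξ, μ, γ.
Strictly between θ and κ are those in both lists: φ, ξ, μ, γ — 4 elements.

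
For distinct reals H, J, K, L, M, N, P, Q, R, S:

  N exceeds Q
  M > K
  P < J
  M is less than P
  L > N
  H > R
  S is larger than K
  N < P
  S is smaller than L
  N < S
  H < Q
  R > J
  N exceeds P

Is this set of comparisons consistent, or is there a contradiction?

inconsistent

Chaining the given relations yields P < J < R < H < Q < N, so P < N. But one relation states N < P. These cannot both hold.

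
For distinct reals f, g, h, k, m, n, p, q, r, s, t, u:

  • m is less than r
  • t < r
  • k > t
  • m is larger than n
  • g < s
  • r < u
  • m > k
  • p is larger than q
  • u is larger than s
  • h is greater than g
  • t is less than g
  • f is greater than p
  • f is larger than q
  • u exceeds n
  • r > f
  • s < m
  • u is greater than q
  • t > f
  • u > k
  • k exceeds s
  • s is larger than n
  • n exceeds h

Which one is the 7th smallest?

n

Piecing the relations together gives one ordering: q < p < f < t < g < h < n < s < k < m < r < u.
Counting 7 from the smallest end gives n.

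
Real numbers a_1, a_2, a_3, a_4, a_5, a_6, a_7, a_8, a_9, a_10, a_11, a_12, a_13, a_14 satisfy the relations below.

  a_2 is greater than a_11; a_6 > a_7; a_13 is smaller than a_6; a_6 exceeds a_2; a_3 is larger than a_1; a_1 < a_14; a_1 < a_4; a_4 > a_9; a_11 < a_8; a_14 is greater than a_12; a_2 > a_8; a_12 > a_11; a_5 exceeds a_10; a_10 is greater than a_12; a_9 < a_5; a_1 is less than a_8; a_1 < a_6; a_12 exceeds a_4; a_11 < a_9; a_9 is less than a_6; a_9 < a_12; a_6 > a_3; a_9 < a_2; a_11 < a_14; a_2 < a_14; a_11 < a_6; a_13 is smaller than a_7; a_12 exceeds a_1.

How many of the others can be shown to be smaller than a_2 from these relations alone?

4

From a_2 the given relations immediately reach a_11, a_9, a_8.
From those, a_1 — 4 in total.
Nothing else is reachable below a_2; 4 in all.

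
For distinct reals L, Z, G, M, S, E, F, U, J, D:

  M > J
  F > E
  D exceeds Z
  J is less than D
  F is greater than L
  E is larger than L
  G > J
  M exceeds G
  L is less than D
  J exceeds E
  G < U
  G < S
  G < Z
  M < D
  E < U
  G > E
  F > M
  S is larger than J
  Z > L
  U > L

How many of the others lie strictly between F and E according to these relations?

3

The relations place E below F. An element lies strictly between them when it is forced above E and also forced below F.
Above E: {J, G, M, Z, S, D, U}. Below F: {L, J, G, M}.
Intersection: {J, G, M} — 3.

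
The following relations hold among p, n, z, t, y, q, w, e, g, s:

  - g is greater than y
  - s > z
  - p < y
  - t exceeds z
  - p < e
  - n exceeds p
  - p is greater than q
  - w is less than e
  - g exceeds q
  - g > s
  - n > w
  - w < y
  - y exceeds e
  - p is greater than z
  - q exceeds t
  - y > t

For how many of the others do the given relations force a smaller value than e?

From e the given relations immediately reach w, p.
From those, z, q — 4 in total.
From those, t — 5 in total.
No other element is forced below e by the given relations, so the count is 5.

5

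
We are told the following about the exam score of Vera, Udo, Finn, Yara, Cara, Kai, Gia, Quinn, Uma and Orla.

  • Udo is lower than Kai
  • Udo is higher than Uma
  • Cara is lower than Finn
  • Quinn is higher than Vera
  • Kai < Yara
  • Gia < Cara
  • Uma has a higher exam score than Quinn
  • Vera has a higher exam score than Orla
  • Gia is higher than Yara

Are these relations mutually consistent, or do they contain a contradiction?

consistent

The single ordering Orla < Vera < Quinn < Uma < Udo < Kai < Yara < Gia < Cara < Finn satisfies every listed relation, so no contradiction arises.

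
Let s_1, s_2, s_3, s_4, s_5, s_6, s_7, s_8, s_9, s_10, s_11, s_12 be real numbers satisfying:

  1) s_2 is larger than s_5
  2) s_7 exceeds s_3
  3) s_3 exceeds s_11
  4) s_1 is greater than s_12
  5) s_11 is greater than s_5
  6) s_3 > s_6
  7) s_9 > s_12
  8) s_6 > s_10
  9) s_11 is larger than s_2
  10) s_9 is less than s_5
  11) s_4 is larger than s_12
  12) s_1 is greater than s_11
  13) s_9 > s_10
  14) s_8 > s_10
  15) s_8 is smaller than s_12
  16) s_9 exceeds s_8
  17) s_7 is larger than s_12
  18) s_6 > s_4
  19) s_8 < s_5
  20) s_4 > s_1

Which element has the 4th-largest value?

Chaining the given pairs: s_10 < s_8 < s_12 < s_9 < s_5 < s_2 < s_11 < s_1 < s_4 < s_6 < s_3 < s_7.
Counting 4 from the largest end gives s_4.

s_4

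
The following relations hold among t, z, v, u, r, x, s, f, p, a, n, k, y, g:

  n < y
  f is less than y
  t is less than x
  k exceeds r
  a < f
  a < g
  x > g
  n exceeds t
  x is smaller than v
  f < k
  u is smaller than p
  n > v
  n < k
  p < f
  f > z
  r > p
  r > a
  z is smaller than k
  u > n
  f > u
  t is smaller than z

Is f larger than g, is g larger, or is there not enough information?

Link the given pairs in sequence: g < x; x < v; v < n; n < u; u < p; p < f.
Chaining these gives g < x < v < n < u < p < f.
So f is larger.

f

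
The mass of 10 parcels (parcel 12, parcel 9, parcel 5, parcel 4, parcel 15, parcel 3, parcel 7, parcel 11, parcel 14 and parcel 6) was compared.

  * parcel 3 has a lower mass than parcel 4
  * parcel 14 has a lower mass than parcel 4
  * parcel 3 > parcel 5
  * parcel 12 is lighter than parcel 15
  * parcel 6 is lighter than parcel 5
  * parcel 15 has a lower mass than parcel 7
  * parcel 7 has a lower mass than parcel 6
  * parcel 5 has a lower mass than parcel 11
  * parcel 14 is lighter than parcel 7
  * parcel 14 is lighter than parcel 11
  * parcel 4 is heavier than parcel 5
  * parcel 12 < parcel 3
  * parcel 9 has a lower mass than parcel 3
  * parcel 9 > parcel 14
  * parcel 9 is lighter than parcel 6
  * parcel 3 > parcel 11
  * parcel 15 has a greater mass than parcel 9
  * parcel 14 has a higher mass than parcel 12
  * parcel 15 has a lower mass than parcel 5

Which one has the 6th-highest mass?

Piecing the relations together gives one ordering: parcel 12 < parcel 14 < parcel 9 < parcel 15 < parcel 7 < parcel 6 < parcel 5 < parcel 11 < parcel 3 < parcel 4.
Counting 6 from the largest end gives parcel 7.

parcel 7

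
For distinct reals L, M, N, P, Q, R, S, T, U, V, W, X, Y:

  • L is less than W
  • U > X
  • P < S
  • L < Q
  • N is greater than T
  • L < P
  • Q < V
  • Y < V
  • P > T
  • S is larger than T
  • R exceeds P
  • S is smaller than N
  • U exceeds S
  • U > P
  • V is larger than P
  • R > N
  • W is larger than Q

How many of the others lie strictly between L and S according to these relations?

1

The relations place L below S. An element lies strictly between them when it is forced above L and also forced below S.
Above L: {P, N, Q, R, U, V, W}. Below S: {T, P}.
Intersection: {P} — 1.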